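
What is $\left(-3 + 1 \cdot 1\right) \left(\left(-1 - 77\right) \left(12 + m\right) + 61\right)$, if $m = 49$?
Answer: $9394$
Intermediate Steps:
$\left(-3 + 1 \cdot 1\right) \left(\left(-1 - 77\right) \left(12 + m\right) + 61\right) = \left(-3 + 1 \cdot 1\right) \left(\left(-1 - 77\right) \left(12 + 49\right) + 61\right) = \left(-3 + 1\right) \left(\left(-78\right) 61 + 61\right) = - 2 \left(-4758 + 61\right) = \left(-2\right) \left(-4697\right) = 9394$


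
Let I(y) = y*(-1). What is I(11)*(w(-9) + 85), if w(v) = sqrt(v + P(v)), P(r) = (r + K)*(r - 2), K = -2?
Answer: -935 - 44*sqrt(7) ≈ -1051.4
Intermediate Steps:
P(r) = (-2 + r)**2 (P(r) = (r - 2)*(r - 2) = (-2 + r)*(-2 + r) = (-2 + r)**2)
I(y) = -y
w(v) = sqrt(4 + v**2 - 3*v) (w(v) = sqrt(v + (4 + v**2 - 4*v)) = sqrt(4 + v**2 - 3*v))
I(11)*(w(-9) + 85) = (-1*11)*(sqrt(4 + (-9)**2 - 3*(-9)) + 85) = -11*(sqrt(4 + 81 + 27) + 85) = -11*(sqrt(112) + 85) = -11*(4*sqrt(7) + 85) = -11*(85 + 4*sqrt(7)) = -935 - 44*sqrt(7)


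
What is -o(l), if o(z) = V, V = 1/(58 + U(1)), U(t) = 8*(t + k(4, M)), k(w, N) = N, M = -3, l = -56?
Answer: -1/42 ≈ -0.023810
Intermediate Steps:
U(t) = -24 + 8*t (U(t) = 8*(t - 3) = 8*(-3 + t) = -24 + 8*t)
V = 1/42 (V = 1/(58 + (-24 + 8*1)) = 1/(58 + (-24 + 8)) = 1/(58 - 16) = 1/42 ≈ 0.023810)
o(z) = 1/42
-o(l) = -1*1/42 = -1/42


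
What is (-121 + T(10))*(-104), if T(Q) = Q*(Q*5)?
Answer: -39416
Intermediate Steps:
T(Q) = 5*Q**2 (T(Q) = Q*(5*Q) = 5*Q**2)
(-121 + T(10))*(-104) = (-121 + 5*10**2)*(-104) = (-121 + 5*100)*(-104) = (-121 + 500)*(-104) = 379*(-104) = -39416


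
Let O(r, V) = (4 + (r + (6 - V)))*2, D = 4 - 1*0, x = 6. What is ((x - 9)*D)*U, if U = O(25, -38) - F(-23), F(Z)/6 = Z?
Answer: -3408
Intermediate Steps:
D = 4 (D = 4 + 0 = 4)
O(r, V) = 20 - 2*V + 2*r (O(r, V) = (4 + (6 + r - V))*2 = (10 + r - V)*2 = 20 - 2*V + 2*r)
F(Z) = 6*Z
U = 284 (U = (20 - 2*(-38) + 2*25) - 6*(-23) = (20 + 76 + 50) - 1*(-138) = 146 + 138 = 284)
((x - 9)*D)*U = ((6 - 9)*4)*284 = -3*4*284 = -12*284 = -3408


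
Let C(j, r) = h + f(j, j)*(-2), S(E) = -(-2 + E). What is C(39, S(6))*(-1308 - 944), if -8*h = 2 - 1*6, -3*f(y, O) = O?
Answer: -59678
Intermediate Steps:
f(y, O) = -O/3
S(E) = 2 - E
h = 1/2 (h = -(2 - 1*6)/8 = -(2 - 6)/8 = -1/8*(-4) = 1/2 ≈ 0.50000)
C(j, r) = 1/2 + 2*j/3 (C(j, r) = 1/2 - j/3*(-2) = 1/2 + 2*j/3)
C(39, S(6))*(-1308 - 944) = (1/2 + (2/3)*39)*(-1308 - 944) = (1/2 + 26)*(-2252) = (53/2)*(-2252) = -59678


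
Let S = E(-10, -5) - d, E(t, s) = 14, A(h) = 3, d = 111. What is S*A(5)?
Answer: -291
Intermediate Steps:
S = -97 (S = 14 - 1*111 = 14 - 111 = -97)
S*A(5) = -97*3 = -291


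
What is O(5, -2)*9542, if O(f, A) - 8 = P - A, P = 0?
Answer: 95420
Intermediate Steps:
O(f, A) = 8 - A (O(f, A) = 8 + (0 - A) = 8 - A)
O(5, -2)*9542 = (8 - 1*(-2))*9542 = (8 + 2)*9542 = 10*9542 = 95420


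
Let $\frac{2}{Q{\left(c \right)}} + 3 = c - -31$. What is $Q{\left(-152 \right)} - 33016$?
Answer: $- \frac{2046993}{62} \approx -33016.0$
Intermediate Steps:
$Q{\left(c \right)} = \frac{2}{28 + c}$ ($Q{\left(c \right)} = \frac{2}{-3 + \left(c - -31\right)} = \frac{2}{-3 + \left(c + 31\right)} = \frac{2}{-3 + \left(31 + c\right)} = \frac{2}{28 + c}$)
$Q{\left(-152 \right)} - 33016 = \frac{2}{28 - 152} - 33016 = \frac{2}{-124} - 33016 = 2 \left(- \frac{1}{124}\right) - 33016 = - \frac{1}{62} - 33016 = - \frac{2046993}{62}$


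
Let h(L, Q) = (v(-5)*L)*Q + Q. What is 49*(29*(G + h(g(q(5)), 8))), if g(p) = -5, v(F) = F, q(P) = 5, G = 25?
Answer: 331093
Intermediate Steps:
h(L, Q) = Q - 5*L*Q (h(L, Q) = (-5*L)*Q + Q = -5*L*Q + Q = Q - 5*L*Q)
49*(29*(G + h(g(q(5)), 8))) = 49*(29*(25 + 8*(1 - 5*(-5)))) = 49*(29*(25 + 8*(1 + 25))) = 49*(29*(25 + 8*26)) = 49*(29*(25 + 208)) = 49*(29*233) = 49*6757 = 331093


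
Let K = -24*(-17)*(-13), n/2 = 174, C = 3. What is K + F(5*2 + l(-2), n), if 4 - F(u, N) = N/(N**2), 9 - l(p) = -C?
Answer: -1844401/348 ≈ -5300.0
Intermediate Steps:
l(p) = 12 (l(p) = 9 - (-1)*3 = 9 - 1*(-3) = 9 + 3 = 12)
n = 348 (n = 2*174 = 348)
F(u, N) = 4 - 1/N (F(u, N) = 4 - N/(N**2) = 4 - N/N**2 = 4 - 1/N)
K = -5304 (K = 408*(-13) = -5304)
K + F(5*2 + l(-2), n) = -5304 + (4 - 1/348) = -5304 + 1391/348 = -1844401/348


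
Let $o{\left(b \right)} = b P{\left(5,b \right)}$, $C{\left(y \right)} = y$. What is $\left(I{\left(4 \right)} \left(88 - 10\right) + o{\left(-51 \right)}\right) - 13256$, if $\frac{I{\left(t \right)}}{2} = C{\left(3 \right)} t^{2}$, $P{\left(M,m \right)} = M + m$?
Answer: $-3422$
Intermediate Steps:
$I{\left(t \right)} = 6 t^{2}$ ($I{\left(t \right)} = 2 \cdot 3 t^{2} = 6 t^{2}$)
$o{\left(b \right)} = b \left(5 + b\right)$
$\left(I{\left(4 \right)} \left(88 - 10\right) + o{\left(-51 \right)}\right) - 13256 = \left(6 \cdot 4^{2} \left(88 - 10\right) - 51 \left(5 - 51\right)\right) - 13256 = \left(6 \cdot 16 \cdot 78 - -2346\right) - 13256 = \left(96 \cdot 78 + 2346\right) - 13256 = \left(7488 + 2346\right) - 13256 = 9834 - 13256 = -3422$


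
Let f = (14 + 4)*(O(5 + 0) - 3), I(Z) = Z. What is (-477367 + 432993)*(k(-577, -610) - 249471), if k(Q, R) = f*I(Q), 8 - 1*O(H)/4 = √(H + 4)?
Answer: 18904788342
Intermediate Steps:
O(H) = 32 - 4*√(4 + H) (O(H) = 32 - 4*√(H + 4) = 32 - 4*√(4 + H))
f = 306 (f = (14 + 4)*((32 - 4*√(4 + (5 + 0))) - 3) = 18*((32 - 4*√(4 + 5)) - 3) = 18*((32 - 4*√9) - 3) = 18*((32 - 4*3) - 3) = 18*((32 - 12) - 3) = 18*(20 - 3) = 18*17 = 306)
k(Q, R) = 306*Q
(-477367 + 432993)*(k(-577, -610) - 249471) = (-477367 + 432993)*(306*(-577) - 249471) = -44374*(-176562 - 249471) = -44374*(-426033) = 18904788342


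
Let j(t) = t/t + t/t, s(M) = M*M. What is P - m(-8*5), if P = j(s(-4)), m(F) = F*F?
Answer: -1598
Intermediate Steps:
m(F) = F**2
s(M) = M**2
j(t) = 2 (j(t) = 1 + 1 = 2)
P = 2
P - m(-8*5) = 2 - (-8*5)**2 = 2 - 1*(-40)**2 = 2 - 1*1600 = 2 - 1600 = -1598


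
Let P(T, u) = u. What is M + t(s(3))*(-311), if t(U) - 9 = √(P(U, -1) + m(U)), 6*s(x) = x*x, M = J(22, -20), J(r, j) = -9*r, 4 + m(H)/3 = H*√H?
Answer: -2997 - 311*I*√(52 - 9*√6)/2 ≈ -2997.0 - 851.06*I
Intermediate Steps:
m(H) = -12 + 3*H^(3/2) (m(H) = -12 + 3*(H*√H) = -12 + 3*H^(3/2))
M = -198 (M = -9*22 = -198)
s(x) = x²/6 (s(x) = (x*x)/6 = x²/6)
t(U) = 9 + √(-13 + 3*U^(3/2)) (t(U) = 9 + √(-1 + (-12 + 3*U^(3/2))) = 9 + √(-13 + 3*U^(3/2)))
M + t(s(3))*(-311) = -198 + (9 + √(-13 + 3*((⅙)*3²)^(3/2)))*(-311) = -198 + (9 + √(-13 + 3*((⅙)*9)^(3/2)))*(-311) = -198 + (9 + √(-13 + 3*(3/2)^(3/2)))*(-311) = -198 + (9 + √(-13 + 3*(3*√6/4)))*(-311) = -198 + (9 + √(-13 + 9*√6/4))*(-311) = -198 + (-2799 - 311*√(-13 + 9*√6/4)) = -2997 - 311*√(-13 + 9*√6/4)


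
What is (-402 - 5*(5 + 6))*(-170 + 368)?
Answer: -90486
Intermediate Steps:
(-402 - 5*(5 + 6))*(-170 + 368) = (-402 - 5*11)*198 = (-402 - 55)*198 = -457*198 = -90486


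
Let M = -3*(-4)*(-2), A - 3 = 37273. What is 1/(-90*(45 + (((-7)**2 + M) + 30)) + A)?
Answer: 1/28276 ≈ 3.5366e-5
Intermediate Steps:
A = 37276 (A = 3 + 37273 = 37276)
M = -24 (M = 12*(-2) = -24)
1/(-90*(45 + (((-7)**2 + M) + 30)) + A) = 1/(-90*(45 + (((-7)**2 - 24) + 30)) + 37276) = 1/(-90*(45 + ((49 - 24) + 30)) + 37276) = 1/(-90*(45 + (25 + 30)) + 37276) = 1/(-90*(45 + 55) + 37276) = 1/(-90*100 + 37276) = 1/(-9000 + 37276) = 1/28276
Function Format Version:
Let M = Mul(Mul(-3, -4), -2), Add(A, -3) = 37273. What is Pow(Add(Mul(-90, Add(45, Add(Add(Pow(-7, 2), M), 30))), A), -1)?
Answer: Rational(1, 28276) ≈ 3.5366e-5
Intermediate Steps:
A = 37276 (A = Add(3, 37273) = 37276)
M = -24 (M = Mul(12, -2) = -24)
Pow(Add(Mul(-90, Add(45, Add(Add(Pow(-7, 2), M), 30))), A), -1) = Pow(Add(Mul(-90, Add(45, Add(Add(Pow(-7, 2), -24), 30))), 37276), -1) = Pow(Add(Mul(-90, Add(45, Add(Add(49, -24), 30))), 37276), -1) = Pow(Add(Mul(-90, Add(45, Add(25, 30))), 37276), -1) = Pow(Add(Mul(-90, Add(45, 55)), 37276), -1) = Pow(Add(Mul(-90, 100), 37276), -1) = Pow(Add(-9000, 37276), -1) = Pow(28276, -1) = Rational(1, 28276)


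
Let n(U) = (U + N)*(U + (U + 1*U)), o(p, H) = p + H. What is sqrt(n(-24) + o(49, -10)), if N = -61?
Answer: sqrt(6159) ≈ 78.479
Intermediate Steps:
o(p, H) = H + p
n(U) = 3*U*(-61 + U) (n(U) = (U - 61)*(U + (U + 1*U)) = (-61 + U)*(U + (U + U)) = (-61 + U)*(U + 2*U) = (-61 + U)*(3*U) = 3*U*(-61 + U))
sqrt(n(-24) + o(49, -10)) = sqrt(3*(-24)*(-61 - 24) + (-10 + 49)) = sqrt(3*(-24)*(-85) + 39) = sqrt(6120 + 39) = sqrt(6159)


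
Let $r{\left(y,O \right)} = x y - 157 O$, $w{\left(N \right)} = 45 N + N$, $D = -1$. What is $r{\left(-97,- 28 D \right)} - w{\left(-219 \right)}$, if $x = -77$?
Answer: $13147$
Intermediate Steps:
$w{\left(N \right)} = 46 N$
$r{\left(y,O \right)} = - 157 O - 77 y$ ($r{\left(y,O \right)} = - 77 y - 157 O = - 157 O - 77 y$)
$r{\left(-97,- 28 D \right)} - w{\left(-219 \right)} = \left(- 157 \left(\left(-28\right) \left(-1\right)\right) - -7469\right) - 46 \left(-219\right) = \left(\left(-157\right) 28 + 7469\right) - -10074 = \left(-4396 + 7469\right) + 10074 = 3073 + 10074 = 13147$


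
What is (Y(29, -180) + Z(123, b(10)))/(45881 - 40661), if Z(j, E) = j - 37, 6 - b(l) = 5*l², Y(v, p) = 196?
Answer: 47/870 ≈ 0.054023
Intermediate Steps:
b(l) = 6 - 5*l²
Z(j, E) = -37 + j
(Y(29, -180) + Z(123, b(10)))/(45881 - 40661) = (196 + (-37 + 123))/(45881 - 40661) = (196 + 86)/5220 = 282*(1/5220) = 47/870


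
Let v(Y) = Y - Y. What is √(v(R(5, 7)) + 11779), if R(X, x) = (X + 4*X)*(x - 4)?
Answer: √11779 ≈ 108.53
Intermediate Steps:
R(X, x) = 5*X*(-4 + x) (R(X, x) = (5*X)*(-4 + x) = 5*X*(-4 + x))
v(Y) = 0
√(v(R(5, 7)) + 11779) = √(0 + 11779) = √11779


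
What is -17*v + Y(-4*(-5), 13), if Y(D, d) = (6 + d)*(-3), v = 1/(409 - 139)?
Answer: -15407/270 ≈ -57.063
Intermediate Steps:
v = 1/270 ≈ 0.0037037
Y(D, d) = -18 - 3*d
-17*v + Y(-4*(-5), 13) = -17*1/270 + (-18 - 3*13) = -17/270 + (-18 - 39) = -17/270 - 57 = -15407/270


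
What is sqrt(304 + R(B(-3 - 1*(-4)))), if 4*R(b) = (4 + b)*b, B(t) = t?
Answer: sqrt(1221)/2 ≈ 17.471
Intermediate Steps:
R(b) = b*(4 + b)/4 (R(b) = ((4 + b)*b)/4 = (b*(4 + b))/4 = b*(4 + b)/4)
sqrt(304 + R(B(-3 - 1*(-4)))) = sqrt(304 + (-3 - 1*(-4))*(4 + (-3 - 1*(-4)))/4) = sqrt(304 + (-3 + 4)*(4 + (-3 + 4))/4) = sqrt(304 + (1/4)*1*(4 + 1)) = sqrt(304 + (1/4)*1*5) = sqrt(304 + 5/4) = sqrt(1221/4) = sqrt(1221)/2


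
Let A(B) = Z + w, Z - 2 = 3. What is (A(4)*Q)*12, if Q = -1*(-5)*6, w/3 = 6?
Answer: 8280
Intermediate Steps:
w = 18 (w = 3*6 = 18)
Z = 5 (Z = 2 + 3 = 5)
A(B) = 23 (A(B) = 5 + 18 = 23)
Q = 30 (Q = 5*6 = 30)
(A(4)*Q)*12 = (23*30)*12 = 690*12 = 8280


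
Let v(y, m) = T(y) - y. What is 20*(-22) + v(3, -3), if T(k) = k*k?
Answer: -434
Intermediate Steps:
T(k) = k²
v(y, m) = y² - y
20*(-22) + v(3, -3) = 20*(-22) + 3*(-1 + 3) = -440 + 3*2 = -440 + 6 = -434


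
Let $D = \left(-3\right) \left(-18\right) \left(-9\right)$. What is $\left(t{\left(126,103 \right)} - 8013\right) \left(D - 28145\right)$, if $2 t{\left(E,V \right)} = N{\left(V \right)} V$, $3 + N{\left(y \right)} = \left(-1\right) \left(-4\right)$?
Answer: $\frac{455891413}{2} \approx 2.2795 \cdot 10^{8}$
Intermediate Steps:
$N{\left(y \right)} = 1$ ($N{\left(y \right)} = -3 - -4 = -3 + 4 = 1$)
$D = -486$ ($D = 54 \left(-9\right) = -486$)
$t{\left(E,V \right)} = \frac{V}{2}$ ($t{\left(E,V \right)} = \frac{1 V}{2} = \frac{V}{2}$)
$\left(t{\left(126,103 \right)} - 8013\right) \left(D - 28145\right) = \left(\frac{1}{2} \cdot 103 - 8013\right) \left(-486 - 28145\right) = \left(\frac{103}{2} - 8013\right) \left(-28631\right) = \left(- \frac{15923}{2}\right) \left(-28631\right) = \frac{455891413}{2}$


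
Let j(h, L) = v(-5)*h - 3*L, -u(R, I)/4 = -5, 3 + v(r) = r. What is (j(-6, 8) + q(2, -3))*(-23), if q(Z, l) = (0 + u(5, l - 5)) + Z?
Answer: -1058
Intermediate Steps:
v(r) = -3 + r
u(R, I) = 20 (u(R, I) = -4*(-5) = 20)
j(h, L) = -8*h - 3*L (j(h, L) = (-3 - 5)*h - 3*L = -8*h - 3*L)
q(Z, l) = 20 + Z (q(Z, l) = (0 + 20) + Z = 20 + Z)
(j(-6, 8) + q(2, -3))*(-23) = ((-8*(-6) - 3*8) + (20 + 2))*(-23) = ((48 - 24) + 22)*(-23) = (24 + 22)*(-23) = 46*(-23) = -1058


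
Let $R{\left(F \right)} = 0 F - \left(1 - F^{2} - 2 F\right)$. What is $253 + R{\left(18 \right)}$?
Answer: $612$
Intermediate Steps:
$R{\left(F \right)} = -1 + F^{2} + 2 F$ ($R{\left(F \right)} = 0 + \left(-1 + F^{2} + 2 F\right) = -1 + F^{2} + 2 F$)
$253 + R{\left(18 \right)} = 253 + \left(-1 + 18^{2} + 2 \cdot 18\right) = 253 + \left(-1 + 324 + 36\right) = 253 + 359 = 612$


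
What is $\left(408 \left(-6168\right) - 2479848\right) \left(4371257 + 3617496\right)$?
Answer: $-39914941579176$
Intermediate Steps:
$\left(408 \left(-6168\right) - 2479848\right) \left(4371257 + 3617496\right) = \left(-2516544 - 2479848\right) 7988753 = \left(-4996392\right) 7988753 = -39914941579176$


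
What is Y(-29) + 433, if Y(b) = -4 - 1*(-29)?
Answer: 458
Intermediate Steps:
Y(b) = 25 (Y(b) = -4 + 29 = 25)
Y(-29) + 433 = 25 + 433 = 458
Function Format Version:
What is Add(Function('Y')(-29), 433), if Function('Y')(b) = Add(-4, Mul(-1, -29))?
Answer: 458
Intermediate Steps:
Function('Y')(b) = 25 (Function('Y')(b) = Add(-4, 29) = 25)
Add(Function('Y')(-29), 433) = Add(25, 433) = 458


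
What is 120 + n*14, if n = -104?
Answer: -1336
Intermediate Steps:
120 + n*14 = 120 - 104*14 = 120 - 1456 = -1336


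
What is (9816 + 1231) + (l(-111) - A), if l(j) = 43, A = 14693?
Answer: -3603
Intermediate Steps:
(9816 + 1231) + (l(-111) - A) = (9816 + 1231) + (43 - 1*14693) = 11047 + (43 - 14693) = 11047 - 14650 = -3603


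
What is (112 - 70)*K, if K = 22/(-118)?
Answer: -462/59 ≈ -7.8305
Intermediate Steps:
K = -11/59 (K = 22*(-1/118) = -11/59 ≈ -0.18644)
(112 - 70)*K = (112 - 70)*(-11/59) = 42*(-11/59) = -462/59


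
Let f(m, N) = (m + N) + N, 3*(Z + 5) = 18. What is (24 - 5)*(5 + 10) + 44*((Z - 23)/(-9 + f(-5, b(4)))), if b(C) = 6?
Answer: 769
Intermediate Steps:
Z = 1 (Z = -5 + (⅓)*18 = -5 + 6 = 1)
f(m, N) = m + 2*N (f(m, N) = (N + m) + N = m + 2*N)
(24 - 5)*(5 + 10) + 44*((Z - 23)/(-9 + f(-5, b(4)))) = (24 - 5)*(5 + 10) + 44*((1 - 23)/(-9 + (-5 + 2*6))) = 19*15 + 44*(-22/(-9 + (-5 + 12))) = 285 + 44*(-22/(-9 + 7)) = 285 + 44*(-22/(-2)) = 285 + 44*(-22*(-½)) = 285 + 44*11 = 285 + 484 = 769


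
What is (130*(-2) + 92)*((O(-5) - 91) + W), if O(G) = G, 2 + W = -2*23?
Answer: 24192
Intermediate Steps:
W = -48 (W = -2 - 2*23 = -2 - 46 = -48)
(130*(-2) + 92)*((O(-5) - 91) + W) = (130*(-2) + 92)*((-5 - 91) - 48) = (-260 + 92)*(-96 - 48) = -168*(-144) = 24192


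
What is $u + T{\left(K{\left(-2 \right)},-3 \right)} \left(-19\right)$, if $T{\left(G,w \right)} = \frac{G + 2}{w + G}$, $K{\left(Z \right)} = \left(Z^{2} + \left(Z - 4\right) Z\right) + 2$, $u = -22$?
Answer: $- \frac{142}{3} \approx -47.333$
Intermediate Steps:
$K{\left(Z \right)} = 2 + Z^{2} + Z \left(-4 + Z\right)$ ($K{\left(Z \right)} = \left(Z^{2} + \left(Z - 4\right) Z\right) + 2 = \left(Z^{2} + \left(-4 + Z\right) Z\right) + 2 = \left(Z^{2} + Z \left(-4 + Z\right)\right) + 2 = 2 + Z^{2} + Z \left(-4 + Z\right)$)
$T{\left(G,w \right)} = \frac{2 + G}{G + w}$
$u + T{\left(K{\left(-2 \right)},-3 \right)} \left(-19\right) = -22 + \frac{2 + \left(2 - -8 + 2 \left(-2\right)^{2}\right)}{\left(2 - -8 + 2 \left(-2\right)^{2}\right) - 3} \left(-19\right) = -22 + \frac{2 + \left(2 + 8 + 2 \cdot 4\right)}{\left(2 + 8 + 2 \cdot 4\right) - 3} \left(-19\right) = -22 + \frac{2 + \left(2 + 8 + 8\right)}{\left(2 + 8 + 8\right) - 3} \left(-19\right) = -22 + \frac{2 + 18}{18 - 3} \left(-19\right) = -22 + \frac{1}{15} \cdot 20 \left(-19\right) = -22 + \frac{4}{3} \left(-19\right) = -22 - \frac{76}{3} = - \frac{142}{3}$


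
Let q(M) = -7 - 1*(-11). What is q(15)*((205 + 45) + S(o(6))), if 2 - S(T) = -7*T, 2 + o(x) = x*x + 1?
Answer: 1988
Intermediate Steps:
o(x) = -1 + x² (o(x) = -2 + (x*x + 1) = -2 + (x² + 1) = -2 + (1 + x²) = -1 + x²)
S(T) = 2 + 7*T (S(T) = 2 - (-7)*T = 2 + 7*T)
q(M) = 4 (q(M) = -7 + 11 = 4)
q(15)*((205 + 45) + S(o(6))) = 4*((205 + 45) + (2 + 7*(-1 + 6²))) = 4*(250 + (2 + 7*(-1 + 36))) = 4*(250 + (2 + 7*35)) = 4*(250 + (2 + 245)) = 4*(250 + 247) = 4*497 = 1988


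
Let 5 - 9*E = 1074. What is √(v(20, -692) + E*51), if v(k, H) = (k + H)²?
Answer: √4009737/3 ≈ 667.48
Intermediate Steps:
E = -1069/9 (E = 5/9 - ⅑*1074 = 5/9 - 358/3 = -1069/9 ≈ -118.78)
v(k, H) = (H + k)²
√(v(20, -692) + E*51) = √((-692 + 20)² - 1069/9*51) = √((-672)² - 18173/3) = √(451584 - 18173/3) = √(1336579/3) = √4009737/3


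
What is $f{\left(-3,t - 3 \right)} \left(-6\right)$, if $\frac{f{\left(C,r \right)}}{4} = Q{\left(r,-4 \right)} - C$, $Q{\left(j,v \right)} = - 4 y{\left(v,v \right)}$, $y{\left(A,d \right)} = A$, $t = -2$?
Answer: $-456$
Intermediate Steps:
$Q{\left(j,v \right)} = - 4 v$
$f{\left(C,r \right)} = 64 - 4 C$ ($f{\left(C,r \right)} = 4 \left(\left(-4\right) \left(-4\right) - C\right) = 4 \left(16 - C\right) = 64 - 4 C$)
$f{\left(-3,t - 3 \right)} \left(-6\right) = \left(64 - -12\right) \left(-6\right) = \left(64 + 12\right) \left(-6\right) = 76 \left(-6\right) = -456$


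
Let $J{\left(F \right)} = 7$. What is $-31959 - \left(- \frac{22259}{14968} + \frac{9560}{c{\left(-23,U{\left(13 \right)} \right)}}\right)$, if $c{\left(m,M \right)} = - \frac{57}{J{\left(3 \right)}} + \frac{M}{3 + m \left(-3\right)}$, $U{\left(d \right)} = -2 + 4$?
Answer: $- \frac{188429140045}{6121912} \approx -30779.0$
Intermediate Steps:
$U{\left(d \right)} = 2$
$c{\left(m,M \right)} = - \frac{57}{7} + \frac{M}{3 - 3 m}$ ($c{\left(m,M \right)} = - \frac{57}{7} + \frac{M}{3 + m \left(-3\right)} = \left(-57\right) \frac{1}{7} + \frac{M}{3 - 3 m} = - \frac{57}{7} + \frac{M}{3 - 3 m}$)
$-31959 - \left(- \frac{22259}{14968} + \frac{9560}{c{\left(-23,U{\left(13 \right)} \right)}}\right) = -31959 - \left(- \frac{22259}{14968} + 9560 \frac{21 \left(-1 - 23\right)}{171 - -3933 - 14}\right) = -31959 - \left(- \frac{22259}{14968} + \frac{9560}{\frac{1}{21} \frac{1}{-24} \left(171 + 3933 - 14\right)}\right) = -31959 - \left(- \frac{22259}{14968} + \frac{9560}{\frac{1}{21} \left(- \frac{1}{24}\right) 4090}\right) = -31959 - \left(- \frac{22259}{14968} + \frac{9560}{- \frac{2045}{252}}\right) = -31959 + \left(\left(-9560\right) \left(- \frac{252}{2045}\right) + \frac{22259}{14968}\right) = -31959 + \left(\frac{481824}{409} + \frac{22259}{14968}\right) = -31959 + \frac{7221045563}{6121912} = - \frac{188429140045}{6121912}$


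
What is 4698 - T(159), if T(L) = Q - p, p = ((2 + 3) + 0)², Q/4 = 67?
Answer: 4455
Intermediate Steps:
Q = 268 (Q = 4*67 = 268)
p = 25 (p = (5 + 0)² = 5² = 25)
T(L) = 243 (T(L) = 268 - 1*25 = 268 - 25 = 243)
4698 - T(159) = 4698 - 1*243 = 4698 - 243 = 4455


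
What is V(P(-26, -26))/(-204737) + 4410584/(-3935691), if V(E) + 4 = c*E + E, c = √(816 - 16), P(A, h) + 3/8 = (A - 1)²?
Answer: -7246893091991/6446252546136 - 29145*√2/409474 ≈ -1.2249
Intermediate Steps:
P(A, h) = -3/8 + (-1 + A)² (P(A, h) = -3/8 + (A - 1)² = -3/8 + (-1 + A)²)
c = 20*√2 (c = √800 = 20*√2 ≈ 28.284)
V(E) = -4 + E + 20*E*√2 (V(E) = -4 + ((20*√2)*E + E) = -4 + (20*E*√2 + E) = -4 + (E + 20*E*√2) = -4 + E + 20*E*√2)
V(P(-26, -26))/(-204737) + 4410584/(-3935691) = (-4 + (-3/8 + (-1 - 26)²) + 20*(-3/8 + (-1 - 26)²)*√2)/(-204737) + 4410584/(-3935691) = (-4 + (-3/8 + (-27)²) + 20*(-3/8 + (-27)²)*√2)*(-1/204737) + 4410584*(-1/3935691) = (-4 + (-3/8 + 729) + 20*(-3/8 + 729)*√2)*(-1/204737) - 4410584/3935691 = (-4 + 5829/8 + 20*(5829/8)*√2)*(-1/204737) - 4410584/3935691 = (-4 + 5829/8 + 29145*√2/2)*(-1/204737) - 4410584/3935691 = (5797/8 + 29145*√2/2)*(-1/204737) - 4410584/3935691 = (-5797/1637896 - 29145*√2/409474) - 4410584/3935691 = -7246893091991/6446252546136 - 29145*√2/409474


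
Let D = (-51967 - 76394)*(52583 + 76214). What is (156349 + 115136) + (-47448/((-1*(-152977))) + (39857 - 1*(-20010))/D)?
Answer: 686610312344456498590/2529094044931509 ≈ 2.7148e+5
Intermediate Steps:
D = -16532511717 (D = -128361*128797 = -16532511717)
(156349 + 115136) + (-47448/((-1*(-152977))) + (39857 - 1*(-20010))/D) = (156349 + 115136) + (-47448/((-1*(-152977))) + (39857 - 1*(-20010))/(-16532511717)) = 271485 + (-47448/152977 + (39857 + 20010)*(-1/16532511717)) = 271485 + (-47448*1/152977 + 59867*(-1/16532511717)) = 271485 + (-47448/152977 - 59867/16532511717) = 271485 - 784443774222275/2529094044931509 = 686610312344456498590/2529094044931509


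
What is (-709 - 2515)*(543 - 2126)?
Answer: 5103592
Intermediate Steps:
(-709 - 2515)*(543 - 2126) = -3224*(-1583) = 5103592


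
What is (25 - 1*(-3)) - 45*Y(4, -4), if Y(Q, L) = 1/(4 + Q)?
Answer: 179/8 ≈ 22.375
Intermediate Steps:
(25 - 1*(-3)) - 45*Y(4, -4) = (25 - 1*(-3)) - 45/(4 + 4) = (25 + 3) - 45/8 = 28 - 45*⅛ = 28 - 45/8 = 179/8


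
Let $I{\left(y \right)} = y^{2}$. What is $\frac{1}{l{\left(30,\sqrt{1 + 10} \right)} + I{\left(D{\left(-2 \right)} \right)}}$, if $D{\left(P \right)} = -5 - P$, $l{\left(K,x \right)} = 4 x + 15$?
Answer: $\frac{3}{50} - \frac{\sqrt{11}}{100} \approx 0.026834$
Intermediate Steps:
$l{\left(K,x \right)} = 15 + 4 x$
$\frac{1}{l{\left(30,\sqrt{1 + 10} \right)} + I{\left(D{\left(-2 \right)} \right)}} = \frac{1}{\left(15 + 4 \sqrt{1 + 10}\right) + \left(-5 - -2\right)^{2}} = \frac{1}{\left(15 + 4 \sqrt{11}\right) + \left(-5 + 2\right)^{2}} = \frac{1}{\left(15 + 4 \sqrt{11}\right) + \left(-3\right)^{2}} = \frac{1}{\left(15 + 4 \sqrt{11}\right) + 9} = \frac{1}{24 + 4 \sqrt{11}}$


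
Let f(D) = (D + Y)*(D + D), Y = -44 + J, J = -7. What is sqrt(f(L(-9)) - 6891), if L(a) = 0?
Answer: I*sqrt(6891) ≈ 83.012*I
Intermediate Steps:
Y = -51 (Y = -44 - 7 = -51)
f(D) = 2*D*(-51 + D) (f(D) = (D - 51)*(D + D) = (-51 + D)*(2*D) = 2*D*(-51 + D))
sqrt(f(L(-9)) - 6891) = sqrt(2*0*(-51 + 0) - 6891) = sqrt(2*0*(-51) - 6891) = sqrt(0 - 6891) = sqrt(-6891) = I*sqrt(6891)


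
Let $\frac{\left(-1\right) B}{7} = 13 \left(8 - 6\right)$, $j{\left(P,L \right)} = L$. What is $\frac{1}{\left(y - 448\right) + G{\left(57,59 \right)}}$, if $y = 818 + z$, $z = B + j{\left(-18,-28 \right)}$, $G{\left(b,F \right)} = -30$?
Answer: $\frac{1}{130} \approx 0.0076923$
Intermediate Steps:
$B = -182$ ($B = - 7 \cdot 13 \left(8 - 6\right) = - 7 \cdot 13 \cdot 2 = \left(-7\right) 26 = -182$)
$z = -210$ ($z = -182 - 28 = -210$)
$y = 608$ ($y = 818 - 210 = 608$)
$\frac{1}{\left(y - 448\right) + G{\left(57,59 \right)}} = \frac{1}{\left(608 - 448\right) - 30} = \frac{1}{160 - 30} = \frac{1}{130}$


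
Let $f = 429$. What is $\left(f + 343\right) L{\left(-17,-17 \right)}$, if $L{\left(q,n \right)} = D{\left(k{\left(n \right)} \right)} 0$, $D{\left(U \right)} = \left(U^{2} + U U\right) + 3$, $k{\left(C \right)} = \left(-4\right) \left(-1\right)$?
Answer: $0$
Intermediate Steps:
$k{\left(C \right)} = 4$
$D{\left(U \right)} = 3 + 2 U^{2}$ ($D{\left(U \right)} = \left(U^{2} + U^{2}\right) + 3 = 2 U^{2} + 3 = 3 + 2 U^{2}$)
$L{\left(q,n \right)} = 0$ ($L{\left(q,n \right)} = \left(3 + 2 \cdot 4^{2}\right) 0 = \left(3 + 2 \cdot 16\right) 0 = \left(3 + 32\right) 0 = 35 \cdot 0 = 0$)
$\left(f + 343\right) L{\left(-17,-17 \right)} = \left(429 + 343\right) 0 = 772 \cdot 0 = 0$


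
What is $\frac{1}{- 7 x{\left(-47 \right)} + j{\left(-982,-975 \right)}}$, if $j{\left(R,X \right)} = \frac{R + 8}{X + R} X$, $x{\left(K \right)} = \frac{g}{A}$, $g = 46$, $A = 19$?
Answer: $- \frac{1957}{982816} \approx -0.0019912$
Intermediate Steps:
$x{\left(K \right)} = \frac{46}{19}$
$j{\left(R,X \right)} = \frac{X \left(8 + R\right)}{R + X}$ ($j{\left(R,X \right)} = \frac{8 + R}{R + X} X = \frac{X \left(8 + R\right)}{R + X}$)
$\frac{1}{- 7 x{\left(-47 \right)} + j{\left(-982,-975 \right)}} = \frac{1}{\left(-7\right) \frac{46}{19} - \frac{975 \left(8 - 982\right)}{-982 - 975}} = \frac{1}{- \frac{322}{19} - 975 \frac{1}{-1957} \left(-974\right)} = \frac{1}{- \frac{322}{19} - \left(- \frac{975}{1957}\right) \left(-974\right)} = \frac{1}{- \frac{322}{19} - \frac{949650}{1957}} = \frac{1}{- \frac{982816}{1957}} = - \frac{1957}{982816}$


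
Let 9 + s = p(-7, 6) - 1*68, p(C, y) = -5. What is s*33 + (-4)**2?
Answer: -2690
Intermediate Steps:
s = -82 (s = -9 + (-5 - 1*68) = -9 + (-5 - 68) = -9 - 73 = -82)
s*33 + (-4)**2 = -82*33 + (-4)**2 = -2706 + 16 = -2690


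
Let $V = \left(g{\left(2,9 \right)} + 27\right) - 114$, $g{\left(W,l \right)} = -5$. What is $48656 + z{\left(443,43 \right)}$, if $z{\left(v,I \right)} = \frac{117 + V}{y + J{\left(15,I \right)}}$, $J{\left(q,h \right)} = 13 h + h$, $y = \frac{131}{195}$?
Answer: $\frac{5718106651}{117521} \approx 48656.0$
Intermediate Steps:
$y = \frac{131}{195}$ ($y = 131 \cdot \frac{1}{195} = \frac{131}{195} \approx 0.67179$)
$V = -92$ ($V = \left(-5 + 27\right) - 114 = 22 - 114 = -92$)
$J{\left(q,h \right)} = 14 h$
$z{\left(v,I \right)} = \frac{25}{\frac{131}{195} + 14 I}$ ($z{\left(v,I \right)} = \frac{117 - 92}{\frac{131}{195} + 14 I} = \frac{25}{\frac{131}{195} + 14 I}$)
$48656 + z{\left(443,43 \right)} = 48656 + \frac{4875}{131 + 2730 \cdot 43} = 48656 + \frac{4875}{131 + 117390} = 48656 + \frac{4875}{117521} = \frac{5718106651}{117521}$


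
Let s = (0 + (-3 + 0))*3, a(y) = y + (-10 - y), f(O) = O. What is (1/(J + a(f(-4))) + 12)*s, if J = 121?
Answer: -3999/37 ≈ -108.08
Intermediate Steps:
a(y) = -10
s = -9 (s = (0 - 3)*3 = -3*3 = -9)
(1/(J + a(f(-4))) + 12)*s = (1/(121 - 10) + 12)*(-9) = (1/111 + 12)*(-9) = (1333/111)*(-9) = -3999/37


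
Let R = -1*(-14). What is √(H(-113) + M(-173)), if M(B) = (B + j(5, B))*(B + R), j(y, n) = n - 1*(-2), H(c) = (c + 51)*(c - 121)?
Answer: 2*√17301 ≈ 263.07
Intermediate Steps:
H(c) = (-121 + c)*(51 + c) (H(c) = (51 + c)*(-121 + c) = (-121 + c)*(51 + c))
j(y, n) = 2 + n (j(y, n) = n + 2 = 2 + n)
R = 14
M(B) = (2 + 2*B)*(14 + B) (M(B) = (B + (2 + B))*(B + 14) = (2 + 2*B)*(14 + B))
√(H(-113) + M(-173)) = √((-6171 + (-113)² - 70*(-113)) + (28 + 2*(-173)² + 30*(-173))) = √((-6171 + 12769 + 7910) + (28 + 2*29929 - 5190)) = √(14508 + (28 + 59858 - 5190)) = √(14508 + 54696) = √69204 = 2*√17301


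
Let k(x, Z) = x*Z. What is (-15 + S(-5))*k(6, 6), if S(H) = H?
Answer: -720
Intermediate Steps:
k(x, Z) = Z*x
(-15 + S(-5))*k(6, 6) = (-15 - 5)*(6*6) = -20*36 = -720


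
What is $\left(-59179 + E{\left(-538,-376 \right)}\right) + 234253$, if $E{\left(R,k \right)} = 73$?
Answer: $175147$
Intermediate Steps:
$\left(-59179 + E{\left(-538,-376 \right)}\right) + 234253 = \left(-59179 + 73\right) + 234253 = -59106 + 234253 = 175147$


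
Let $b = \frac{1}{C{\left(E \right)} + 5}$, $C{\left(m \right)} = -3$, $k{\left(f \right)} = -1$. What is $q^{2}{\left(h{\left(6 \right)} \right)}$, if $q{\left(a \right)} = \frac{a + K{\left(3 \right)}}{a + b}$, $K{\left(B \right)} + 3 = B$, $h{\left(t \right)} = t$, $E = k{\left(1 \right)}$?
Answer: $\frac{144}{169} \approx 0.85207$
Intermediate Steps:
$E = -1$
$K{\left(B \right)} = -3 + B$
$b = \frac{1}{2}$ ($b = \frac{1}{-3 + 5} = \frac{1}{2} \approx 0.5$)
$q{\left(a \right)} = \frac{a}{\frac{1}{2} + a}$ ($q{\left(a \right)} = \frac{a + \left(-3 + 3\right)}{a + \frac{1}{2}} = \frac{a + 0}{\frac{1}{2} + a} = \frac{a}{\frac{1}{2} + a}$)
$q^{2}{\left(h{\left(6 \right)} \right)} = \left(2 \cdot 6 \frac{1}{1 + 2 \cdot 6}\right)^{2} = \left(2 \cdot 6 \frac{1}{1 + 12}\right)^{2} = \left(2 \cdot 6 \cdot \frac{1}{13}\right)^{2} = \left(\frac{12}{13}\right)^{2} = \frac{144}{169}$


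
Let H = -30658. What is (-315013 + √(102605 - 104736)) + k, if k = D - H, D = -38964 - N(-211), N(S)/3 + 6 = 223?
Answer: -323970 + I*√2131 ≈ -3.2397e+5 + 46.163*I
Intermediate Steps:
N(S) = 651 (N(S) = -18 + 3*223 = -18 + 669 = 651)
D = -39615 (D = -38964 - 1*651 = -38964 - 651 = -39615)
k = -8957 (k = -39615 - 1*(-30658) = -39615 + 30658 = -8957)
(-315013 + √(102605 - 104736)) + k = (-315013 + √(102605 - 104736)) - 8957 = (-315013 + √(-2131)) - 8957 = (-315013 + I*√2131) - 8957 = -323970 + I*√2131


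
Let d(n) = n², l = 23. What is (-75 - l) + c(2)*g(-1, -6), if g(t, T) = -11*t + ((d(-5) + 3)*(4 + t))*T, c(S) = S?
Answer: -1084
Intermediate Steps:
g(t, T) = -11*t + T*(112 + 28*t) (g(t, T) = -11*t + (((-5)² + 3)*(4 + t))*T = -11*t + ((25 + 3)*(4 + t))*T = -11*t + (28*(4 + t))*T = -11*t + (112 + 28*t)*T = -11*t + T*(112 + 28*t))
(-75 - l) + c(2)*g(-1, -6) = (-75 - 1*23) + 2*(-11*(-1) + 112*(-6) + 28*(-6)*(-1)) = (-75 - 23) + 2*(11 - 672 + 168) = -98 + 2*(-493) = -98 - 986 = -1084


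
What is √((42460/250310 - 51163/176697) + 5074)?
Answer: √11028398268402258700721/1474300869 ≈ 71.231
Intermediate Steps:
√((42460/250310 - 51163/176697) + 5074) = √((42460*(1/250310) - 51163*1/176697) + 5074) = √((4246/25031 - 51163/176697) + 5074) = √(-530405591/4422902607 + 5074) = √(22441277422327/4422902607) = √11028398268402258700721/1474300869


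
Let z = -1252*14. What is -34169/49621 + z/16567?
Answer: -1435834711/822071107 ≈ -1.7466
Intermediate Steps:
z = -17528
-34169/49621 + z/16567 = -34169/49621 - 17528/16567 = -1435834711/822071107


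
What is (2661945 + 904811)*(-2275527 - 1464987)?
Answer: -13341500752584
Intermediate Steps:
(2661945 + 904811)*(-2275527 - 1464987) = 3566756*(-3740514) = -13341500752584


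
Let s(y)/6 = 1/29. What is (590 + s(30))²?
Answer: 292957456/841 ≈ 3.4834e+5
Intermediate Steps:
s(y) = 6/29
(590 + s(30))² = (590 + 6/29)² = (17116/29)² = 292957456/841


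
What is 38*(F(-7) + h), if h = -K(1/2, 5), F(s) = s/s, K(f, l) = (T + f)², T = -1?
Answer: 57/2 ≈ 28.500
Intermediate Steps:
K(f, l) = (-1 + f)²
F(s) = 1
h = -¼ (h = -(-1 + 1/2)² = -(-1 + ½)² = -(-½)² = -1*¼ = -¼ ≈ -0.25000)
38*(F(-7) + h) = 38*(1 - ¼) = 38*(¾) = 57/2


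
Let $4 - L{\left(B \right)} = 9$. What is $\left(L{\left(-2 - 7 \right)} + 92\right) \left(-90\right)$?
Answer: $-7830$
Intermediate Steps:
$L{\left(B \right)} = -5$ ($L{\left(B \right)} = 4 - 9 = -5$)
$\left(L{\left(-2 - 7 \right)} + 92\right) \left(-90\right) = \left(-5 + 92\right) \left(-90\right) = 87 \left(-90\right) = -7830$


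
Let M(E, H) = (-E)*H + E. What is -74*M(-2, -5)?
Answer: 888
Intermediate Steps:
M(E, H) = E - E*H (M(E, H) = -E*H + E = E - E*H)
-74*M(-2, -5) = -(-148)*(1 - 1*(-5)) = -(-148)*(1 + 5) = -(-148)*6 = -74*(-12) = 888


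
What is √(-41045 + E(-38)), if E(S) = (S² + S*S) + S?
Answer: I*√38195 ≈ 195.44*I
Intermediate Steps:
E(S) = S + 2*S² (E(S) = (S² + S²) + S = 2*S² + S = S + 2*S²)
√(-41045 + E(-38)) = √(-41045 - 38*(1 + 2*(-38))) = √(-41045 - 38*(1 - 76)) = √(-41045 - 38*(-75)) = √(-41045 + 2850) = √(-38195) = I*√38195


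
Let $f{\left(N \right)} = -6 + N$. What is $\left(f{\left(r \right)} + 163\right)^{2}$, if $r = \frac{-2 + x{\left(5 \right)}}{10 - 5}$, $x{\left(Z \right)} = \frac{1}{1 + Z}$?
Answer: $\frac{22080601}{900} \approx 24534.0$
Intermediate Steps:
$r = - \frac{11}{30}$ ($r = \frac{-2 + \frac{1}{1 + 5}}{10 - 5} = \frac{-2 + \frac{1}{6}}{5} = \left(-2 + \frac{1}{6}\right) \frac{1}{5} = \left(- \frac{11}{6}\right) \frac{1}{5} = - \frac{11}{30} \approx -0.36667$)
$\left(f{\left(r \right)} + 163\right)^{2} = \left(\left(-6 - \frac{11}{30}\right) + 163\right)^{2} = \left(- \frac{191}{30} + 163\right)^{2} = \left(\frac{4699}{30}\right)^{2} = \frac{22080601}{900}$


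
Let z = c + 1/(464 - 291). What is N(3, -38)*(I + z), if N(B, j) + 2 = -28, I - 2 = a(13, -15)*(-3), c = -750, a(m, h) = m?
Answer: 4084500/173 ≈ 23610.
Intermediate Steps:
I = -37 (I = 2 + 13*(-3) = 2 - 39 = -37)
N(B, j) = -30 (N(B, j) = -2 - 28 = -30)
z = -129749/173 (z = -750 + 1/(464 - 291) = -750 + 1/173 = -129749/173 ≈ -749.99)
N(3, -38)*(I + z) = -30*(-37 - 129749/173) = -30*(-136150/173) = 4084500/173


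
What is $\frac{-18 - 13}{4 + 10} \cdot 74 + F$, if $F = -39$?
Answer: $- \frac{1420}{7} \approx -202.86$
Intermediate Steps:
$\frac{-18 - 13}{4 + 10} \cdot 74 + F = \frac{-18 - 13}{4 + 10} \cdot 74 - 39 = - \frac{31}{14} \cdot 74 - 39 = \left(-31\right) \frac{1}{14} \cdot 74 - 39 = \left(- \frac{31}{14}\right) 74 - 39 = - \frac{1147}{7} - 39 = - \frac{1420}{7}$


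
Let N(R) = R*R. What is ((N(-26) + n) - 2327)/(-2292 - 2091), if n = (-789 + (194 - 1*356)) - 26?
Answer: 292/487 ≈ 0.59959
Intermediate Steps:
N(R) = R²
n = -977 (n = (-789 + (194 - 356)) - 26 = (-789 - 162) - 26 = -951 - 26 = -977)
((N(-26) + n) - 2327)/(-2292 - 2091) = (((-26)² - 977) - 2327)/(-2292 - 2091) = ((676 - 977) - 2327)/(-4383) = (-301 - 2327)*(-1/4383) = -2628*(-1/4383) = 292/487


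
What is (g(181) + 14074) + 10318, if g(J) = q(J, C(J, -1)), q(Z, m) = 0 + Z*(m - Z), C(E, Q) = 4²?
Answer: -5473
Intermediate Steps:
C(E, Q) = 16
q(Z, m) = Z*(m - Z)
g(J) = J*(16 - J)
(g(181) + 14074) + 10318 = (181*(16 - 1*181) + 14074) + 10318 = (181*(16 - 181) + 14074) + 10318 = (181*(-165) + 14074) + 10318 = (-29865 + 14074) + 10318 = -15791 + 10318 = -5473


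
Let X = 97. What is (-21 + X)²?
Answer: 5776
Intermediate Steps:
(-21 + X)² = (-21 + 97)² = 76² = 5776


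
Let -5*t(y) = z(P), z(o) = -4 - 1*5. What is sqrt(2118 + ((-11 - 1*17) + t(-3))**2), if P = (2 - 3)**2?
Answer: sqrt(70111)/5 ≈ 52.957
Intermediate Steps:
P = 1 (P = (-1)**2 = 1)
z(o) = -9 (z(o) = -4 - 5 = -9)
t(y) = 9/5 (t(y) = -1/5*(-9) = 9/5)
sqrt(2118 + ((-11 - 1*17) + t(-3))**2) = sqrt(2118 + ((-11 - 1*17) + 9/5)**2) = sqrt(2118 + ((-11 - 17) + 9/5)**2) = sqrt(2118 + (-28 + 9/5)**2) = sqrt(2118 + (-131/5)**2) = sqrt(2118 + 17161/25) = sqrt(70111/25) = sqrt(70111)/5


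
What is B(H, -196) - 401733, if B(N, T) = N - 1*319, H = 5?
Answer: -402047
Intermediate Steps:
B(N, T) = -319 + N (B(N, T) = N - 319 = -319 + N)
B(H, -196) - 401733 = (-319 + 5) - 401733 = -314 - 401733 = -402047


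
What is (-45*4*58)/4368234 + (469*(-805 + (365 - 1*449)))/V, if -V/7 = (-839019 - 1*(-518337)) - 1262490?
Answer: -46118906237/1152610959708 ≈ -0.040013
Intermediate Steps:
V = 11082204 (V = -7*((-839019 - 1*(-518337)) - 1262490) = -7*((-839019 + 518337) - 1262490) = -7*(-320682 - 1262490) = -7*(-1583172) = 11082204)
(-45*4*58)/4368234 + (469*(-805 + (365 - 1*449)))/V = (-45*4*58)/4368234 + (469*(-805 + (365 - 1*449)))/11082204 = -180*58*(1/4368234) + (469*(-805 + (365 - 449)))*(1/11082204) = -10440*1/4368234 + (469*(-805 - 84))*(1/11082204) = -1740/728039 + (469*(-889))*(1/11082204) = -1740/728039 - 416941*1/11082204 = -1740/728039 - 59563/1583172 = -46118906237/1152610959708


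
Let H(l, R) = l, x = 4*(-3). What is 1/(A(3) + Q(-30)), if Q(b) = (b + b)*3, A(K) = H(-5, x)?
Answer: -1/185 ≈ -0.0054054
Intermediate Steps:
x = -12
A(K) = -5
Q(b) = 6*b (Q(b) = (2*b)*3 = 6*b)
1/(A(3) + Q(-30)) = 1/(-5 + 6*(-30)) = 1/(-5 - 180) = 1/(-185) = -1/185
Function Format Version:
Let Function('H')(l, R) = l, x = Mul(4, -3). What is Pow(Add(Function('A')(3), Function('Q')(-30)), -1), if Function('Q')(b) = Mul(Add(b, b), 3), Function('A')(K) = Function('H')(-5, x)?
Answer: Rational(-1, 185) ≈ -0.0054054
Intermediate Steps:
x = -12
Function('A')(K) = -5
Function('Q')(b) = Mul(6, b) (Function('Q')(b) = Mul(Mul(2, b), 3) = Mul(6, b))
Pow(Add(Function('A')(3), Function('Q')(-30)), -1) = Pow(Add(-5, Mul(6, -30)), -1) = Pow(Add(-5, -180), -1) = Pow(-185, -1) = Rational(-1, 185)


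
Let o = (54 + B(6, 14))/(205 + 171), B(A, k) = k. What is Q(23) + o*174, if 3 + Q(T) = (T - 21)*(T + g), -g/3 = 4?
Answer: 2372/47 ≈ 50.468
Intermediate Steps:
g = -12 (g = -3*4 = -12)
o = 17/94 (o = (54 + 14)/(205 + 171) = 68/376 = 68*(1/376) = 17/94 ≈ 0.18085)
Q(T) = -3 + (-21 + T)*(-12 + T) (Q(T) = -3 + (T - 21)*(T - 12) = -3 + (-21 + T)*(-12 + T))
Q(23) + o*174 = (249 + 23**2 - 33*23) + (17/94)*174 = (249 + 529 - 759) + 1479/47 = 19 + 1479/47 = 2372/47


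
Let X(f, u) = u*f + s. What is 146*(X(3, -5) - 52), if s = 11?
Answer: -8176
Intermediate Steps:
X(f, u) = 11 + f*u (X(f, u) = u*f + 11 = f*u + 11 = 11 + f*u)
146*(X(3, -5) - 52) = 146*((11 + 3*(-5)) - 52) = 146*((11 - 15) - 52) = 146*(-4 - 52) = 146*(-56) = -8176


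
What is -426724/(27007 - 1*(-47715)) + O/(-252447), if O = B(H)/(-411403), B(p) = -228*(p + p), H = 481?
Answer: -15356370139766/2688993975607 ≈ -5.7108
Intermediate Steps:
B(p) = -456*p
O = 5928/11119 (O = -456*481/(-411403) = -219336*(-1/411403) = 5928/11119 ≈ 0.53314)
-426724/(27007 - 1*(-47715)) + O/(-252447) = -426724/(27007 - 1*(-47715)) + (5928/11119)/(-252447) = -426724/(27007 + 47715) + (5928/11119)*(-1/252447) = -426724/74722 - 152/71973287 = -426724*1/74722 - 152/71973287 = -213362/37361 - 152/71973287 = -15356370139766/2688993975607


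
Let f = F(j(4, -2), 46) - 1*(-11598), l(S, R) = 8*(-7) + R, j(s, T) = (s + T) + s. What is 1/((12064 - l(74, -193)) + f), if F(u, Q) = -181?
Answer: 1/23730 ≈ 4.2141e-5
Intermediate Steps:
j(s, T) = T + 2*s (j(s, T) = (T + s) + s = T + 2*s)
l(S, R) = -56 + R
f = 11417 (f = -181 - 1*(-11598) = -181 + 11598 = 11417)
1/((12064 - l(74, -193)) + f) = 1/((12064 - (-56 - 193)) + 11417) = 1/((12064 - 1*(-249)) + 11417) = 1/((12064 + 249) + 11417) = 1/(12313 + 11417) = 1/23730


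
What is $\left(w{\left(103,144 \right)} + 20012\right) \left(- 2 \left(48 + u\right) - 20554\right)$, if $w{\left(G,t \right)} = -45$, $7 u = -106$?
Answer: $- \frac{2881996846}{7} \approx -4.1171 \cdot 10^{8}$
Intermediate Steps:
$u = - \frac{106}{7}$ ($u = \frac{1}{7} \left(-106\right) = - \frac{106}{7} \approx -15.143$)
$\left(w{\left(103,144 \right)} + 20012\right) \left(- 2 \left(48 + u\right) - 20554\right) = \left(-45 + 20012\right) \left(- 2 \left(48 - \frac{106}{7}\right) - 20554\right) = 19967 \left(\left(-2\right) \frac{230}{7} - 20554\right) = 19967 \left(- \frac{460}{7} - 20554\right) = 19967 \left(- \frac{144338}{7}\right) = - \frac{2881996846}{7}$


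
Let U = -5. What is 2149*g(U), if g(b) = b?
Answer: -10745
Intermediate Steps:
2149*g(U) = 2149*(-5) = -10745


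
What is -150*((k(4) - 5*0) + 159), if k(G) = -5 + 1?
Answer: -23250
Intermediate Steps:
k(G) = -4
-150*((k(4) - 5*0) + 159) = -150*((-4 - 5*0) + 159) = -150*((-4 + 0) + 159) = -150*(-4 + 159) = -150*155 = -23250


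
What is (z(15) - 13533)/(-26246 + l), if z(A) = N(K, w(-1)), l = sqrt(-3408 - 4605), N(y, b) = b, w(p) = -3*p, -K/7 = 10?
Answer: 355108380/688860529 + 13530*I*sqrt(8013)/688860529 ≈ 0.5155 + 0.0017582*I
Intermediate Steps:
K = -70 (K = -7*10 = -70)
l = I*sqrt(8013) (l = sqrt(-8013) = I*sqrt(8013) ≈ 89.515*I)
z(A) = 3 (z(A) = -3*(-1) = 3)
(z(15) - 13533)/(-26246 + l) = (3 - 13533)/(-26246 + I*sqrt(8013)) = -13530/(-26246 + I*sqrt(8013))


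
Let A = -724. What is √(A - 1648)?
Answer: 2*I*√593 ≈ 48.703*I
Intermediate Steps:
√(A - 1648) = √(-724 - 1648) = √(-2372) = 2*I*√593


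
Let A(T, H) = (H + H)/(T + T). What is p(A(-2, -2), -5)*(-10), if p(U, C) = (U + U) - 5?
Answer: 30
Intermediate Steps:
A(T, H) = H/T (A(T, H) = (2*H)/((2*T)) = (2*H)*(1/(2*T)) = H/T)
p(U, C) = -5 + 2*U (p(U, C) = 2*U - 5 = -5 + 2*U)
p(A(-2, -2), -5)*(-10) = (-5 + 2*(-2/(-2)))*(-10) = (-5 + 2*(-2*(-½)))*(-10) = (-5 + 2*1)*(-10) = (-5 + 2)*(-10) = -3*(-10) = 30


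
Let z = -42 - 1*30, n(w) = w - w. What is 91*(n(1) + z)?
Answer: -6552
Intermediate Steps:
n(w) = 0
z = -72 (z = -42 - 30 = -72)
91*(n(1) + z) = 91*(0 - 72) = 91*(-72) = -6552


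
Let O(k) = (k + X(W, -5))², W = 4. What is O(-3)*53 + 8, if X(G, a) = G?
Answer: 61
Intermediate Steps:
O(k) = (4 + k)² (O(k) = (k + 4)² = (4 + k)²)
O(-3)*53 + 8 = (4 - 3)²*53 + 8 = 1²*53 + 8 = 1*53 + 8 = 53 + 8 = 61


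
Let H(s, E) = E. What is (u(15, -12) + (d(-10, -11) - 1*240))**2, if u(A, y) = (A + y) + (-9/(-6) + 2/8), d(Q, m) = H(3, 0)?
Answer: 885481/16 ≈ 55343.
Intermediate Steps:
d(Q, m) = 0
u(A, y) = 7/4 + A + y (u(A, y) = (A + y) + (-9*(-1/6) + 2*(1/8)) = (A + y) + (3/2 + 1/4) = (A + y) + 7/4 = 7/4 + A + y)
(u(15, -12) + (d(-10, -11) - 1*240))**2 = ((7/4 + 15 - 12) + (0 - 1*240))**2 = (19/4 + (0 - 240))**2 = (19/4 - 240)**2 = (-941/4)**2 = 885481/16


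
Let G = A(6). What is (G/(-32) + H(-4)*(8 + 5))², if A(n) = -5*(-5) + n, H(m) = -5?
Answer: 4456321/1024 ≈ 4351.9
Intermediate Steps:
A(n) = 25 + n
G = 31 (G = 25 + 6 = 31)
(G/(-32) + H(-4)*(8 + 5))² = (31/(-32) - 5*(8 + 5))² = (31*(-1/32) - 5*13)² = (-31/32 - 65)² = (-2111/32)² = 4456321/1024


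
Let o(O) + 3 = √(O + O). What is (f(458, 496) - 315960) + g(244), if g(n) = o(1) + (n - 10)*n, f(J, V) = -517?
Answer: -259384 + √2 ≈ -2.5938e+5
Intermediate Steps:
o(O) = -3 + √2*√O (o(O) = -3 + √(O + O) = -3 + √(2*O) = -3 + √2*√O)
g(n) = -3 + √2 + n*(-10 + n) (g(n) = (-3 + √2*√1) + (n - 10)*n = (-3 + √2*1) + (-10 + n)*n = (-3 + √2) + n*(-10 + n) = -3 + √2 + n*(-10 + n))
(f(458, 496) - 315960) + g(244) = (-517 - 315960) + (-3 + √2 + 244² - 10*244) = -316477 + (-3 + √2 + 59536 - 2440) = -316477 + (57093 + √2) = -259384 + √2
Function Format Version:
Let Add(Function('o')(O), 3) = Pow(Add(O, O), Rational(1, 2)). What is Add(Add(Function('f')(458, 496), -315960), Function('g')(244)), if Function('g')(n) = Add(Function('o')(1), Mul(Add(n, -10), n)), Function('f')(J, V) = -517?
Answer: Add(-259384, Pow(2, Rational(1, 2))) ≈ -2.5938e+5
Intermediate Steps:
Function('o')(O) = Add(-3, Mul(Pow(2, Rational(1, 2)), Pow(O, Rational(1, 2)))) (Function('o')(O) = Add(-3, Pow(Add(O, O), Rational(1, 2))) = Add(-3, Pow(Mul(2, O), Rational(1, 2))) = Add(-3, Mul(Pow(2, Rational(1, 2)), Pow(O, Rational(1, 2)))))
Function('g')(n) = Add(-3, Pow(2, Rational(1, 2)), Mul(n, Add(-10, n))) (Function('g')(n) = Add(Add(-3, Mul(Pow(2, Rational(1, 2)), Pow(1, Rational(1, 2)))), Mul(Add(n, -10), n)) = Add(Add(-3, Mul(Pow(2, Rational(1, 2)), 1)), Mul(Add(-10, n), n)) = Add(Add(-3, Pow(2, Rational(1, 2))), Mul(n, Add(-10, n))) = Add(-3, Pow(2, Rational(1, 2)), Mul(n, Add(-10, n))))
Add(Add(Function('f')(458, 496), -315960), Function('g')(244)) = Add(Add(-517, -315960), Add(-3, Pow(2, Rational(1, 2)), Pow(244, 2), Mul(-10, 244))) = Add(-316477, Add(-3, Pow(2, Rational(1, 2)), 59536, -2440)) = Add(-316477, Add(57093, Pow(2, Rational(1, 2)))) = Add(-259384, Pow(2, Rational(1, 2)))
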